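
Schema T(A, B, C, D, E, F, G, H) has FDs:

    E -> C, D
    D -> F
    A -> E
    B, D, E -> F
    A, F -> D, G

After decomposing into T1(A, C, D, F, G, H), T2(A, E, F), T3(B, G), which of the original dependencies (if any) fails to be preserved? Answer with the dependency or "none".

E -> C, D

Check E → C, D: no single fragment contains all of {C, D, E}, and the restricted closure of {E} across the fragments never reaches {C, D}.
D → F is preserved.
A → E is preserved.
B, D, E → F is preserved.
A, F → D, G is preserved.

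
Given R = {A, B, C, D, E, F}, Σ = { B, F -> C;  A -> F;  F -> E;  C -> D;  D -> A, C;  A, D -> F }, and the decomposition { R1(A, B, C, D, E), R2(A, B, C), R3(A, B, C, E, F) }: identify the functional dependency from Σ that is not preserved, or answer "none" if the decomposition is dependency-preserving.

none

B, F → C lies within R3.
A → F lies within R3.
F → E lies within R3.
C → D lies within R1.
D → A, C lies within R1.
A, D → F: restricted closure across fragments reaches F.
Every dependency is enforceable on the fragments, so the decomposition is dependency-preserving.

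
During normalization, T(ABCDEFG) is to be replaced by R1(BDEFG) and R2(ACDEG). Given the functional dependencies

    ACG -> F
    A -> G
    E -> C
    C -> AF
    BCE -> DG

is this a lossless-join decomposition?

Common attributes: R1 ∩ R2 = {DEG}.
Closure of {DEG}: E → C applies, adding C; C → AF applies, adding AF. So (DEG)⁺ = {ACDEFG}.
This closure contains every attribute of R2, so R1 ∩ R2 → R2. The join is lossless.

Yes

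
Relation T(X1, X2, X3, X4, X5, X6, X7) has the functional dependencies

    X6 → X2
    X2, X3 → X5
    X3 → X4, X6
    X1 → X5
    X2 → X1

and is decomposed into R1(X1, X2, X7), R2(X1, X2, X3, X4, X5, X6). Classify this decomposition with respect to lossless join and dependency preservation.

lossy but dependency-preserving

Lossless test: (X1, X2)⁺ = {X1, X2, X5}, which is a superkey of neither fragment — lossy.
Dependency preservation: every FD's attributes lie within a single fragment, so each can be enforced locally — preserved.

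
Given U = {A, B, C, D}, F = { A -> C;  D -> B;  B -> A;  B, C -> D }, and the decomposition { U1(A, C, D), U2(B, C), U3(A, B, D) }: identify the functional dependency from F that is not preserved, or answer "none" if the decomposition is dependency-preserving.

none

A → C lies within U1.
D → B lies within U3.
B → A lies within U3.
B, C → D: restricted closure across fragments reaches D.
Every dependency is enforceable on the fragments, so the decomposition is dependency-preserving.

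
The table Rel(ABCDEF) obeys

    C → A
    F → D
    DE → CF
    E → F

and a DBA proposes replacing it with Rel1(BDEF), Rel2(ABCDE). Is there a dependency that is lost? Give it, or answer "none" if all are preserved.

none

C → A lies within Rel2.
F → D lies within Rel1.
DE → CF: restricted closure across fragments reaches CF.
E → F lies within Rel1.
Every dependency is enforceable on the fragments, so the decomposition is dependency-preserving.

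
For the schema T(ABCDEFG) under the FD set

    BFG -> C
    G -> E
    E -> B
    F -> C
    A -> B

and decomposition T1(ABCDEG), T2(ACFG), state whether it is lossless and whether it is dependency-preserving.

Lossless test: (ACG)⁺ = {ABCEG}, which is a superkey of neither fragment — lossy.
Dependency preservation: BFG → C is not contained in any single fragment, but the restricted closure of its left-hand side across the fragments still reaches the right-hand side; the remaining FDs each lie inside some fragment. All dependencies are preserved.

lossy but dependency-preserving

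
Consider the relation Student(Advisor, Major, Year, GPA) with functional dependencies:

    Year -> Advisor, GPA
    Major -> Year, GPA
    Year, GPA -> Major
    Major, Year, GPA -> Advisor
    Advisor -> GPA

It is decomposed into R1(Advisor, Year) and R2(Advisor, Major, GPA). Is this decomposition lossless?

Common attributes: R1 ∩ R2 = {Advisor}.
Closure of {Advisor}: Advisor → GPA applies, adding GPA. So (Advisor)⁺ = {Advisor, GPA}.
The closure contains neither all of R1 = {Advisor, Year} nor all of R2 = {Advisor, Major, GPA}, so the common attributes are not a superkey of either fragment. The join is lossy.

No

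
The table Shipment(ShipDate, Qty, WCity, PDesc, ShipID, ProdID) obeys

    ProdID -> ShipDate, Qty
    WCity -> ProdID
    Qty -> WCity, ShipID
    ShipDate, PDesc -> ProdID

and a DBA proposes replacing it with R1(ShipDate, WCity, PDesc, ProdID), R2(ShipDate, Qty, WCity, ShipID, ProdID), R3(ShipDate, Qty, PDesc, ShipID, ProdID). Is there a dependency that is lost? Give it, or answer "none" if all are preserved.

ProdID → ShipDate, Qty lies within R2.
WCity → ProdID lies within R1.
Qty → WCity, ShipID lies within R2.
ShipDate, PDesc → ProdID lies within R1.
Every dependency is enforceable on the fragments, so the decomposition is dependency-preserving.

none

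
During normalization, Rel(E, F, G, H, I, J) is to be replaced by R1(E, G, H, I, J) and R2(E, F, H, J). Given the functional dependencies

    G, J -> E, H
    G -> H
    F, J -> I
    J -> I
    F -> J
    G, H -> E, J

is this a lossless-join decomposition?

No

Common attributes: R1 ∩ R2 = {E, H, J}.
Closure of {E, H, J}: J → I applies, adding I. So (E, H, J)⁺ = {E, H, I, J}.
The closure contains neither all of R1 = {E, G, H, I, J} nor all of R2 = {E, F, H, J}, so the common attributes are not a superkey of either fragment. The join is lossy.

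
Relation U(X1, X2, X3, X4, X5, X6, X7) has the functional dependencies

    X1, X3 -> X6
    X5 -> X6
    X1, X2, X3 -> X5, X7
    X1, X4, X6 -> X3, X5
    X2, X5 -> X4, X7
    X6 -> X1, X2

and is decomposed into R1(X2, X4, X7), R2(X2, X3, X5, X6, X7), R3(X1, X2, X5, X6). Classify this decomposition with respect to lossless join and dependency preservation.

lossy and not dependency-preserving

Lossless test (chase): Rows 2 and 3 agree on X2, X5; apply X2, X5→X4, X7 and equate their X4, X7 entries. Rows 2 and 3 agree on X6; apply X6→X1, X2 and equate their X1, X2 entries. Rows 2 and 3 agree on X1, X4, X6; apply X1, X4, X6→X3, X5 and equate their X3, X5 entries. No row becomes fully distinguished — the join is lossy.
Dependency preservation: the restricted closure of {X1, X3} across the fragments never reaches {X6}, so X1, X3 → X6 cannot be enforced without a join — not preserved.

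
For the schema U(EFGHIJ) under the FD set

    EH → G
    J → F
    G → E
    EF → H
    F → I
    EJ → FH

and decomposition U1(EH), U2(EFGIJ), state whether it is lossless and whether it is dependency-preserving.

Lossless test: (E)⁺ = {E}, which is a superkey of neither fragment — lossy.
Dependency preservation: the restricted closure of {EH} across the fragments never reaches {G}, so EH → G cannot be enforced without a join — not preserved.

lossy and not dependency-preserving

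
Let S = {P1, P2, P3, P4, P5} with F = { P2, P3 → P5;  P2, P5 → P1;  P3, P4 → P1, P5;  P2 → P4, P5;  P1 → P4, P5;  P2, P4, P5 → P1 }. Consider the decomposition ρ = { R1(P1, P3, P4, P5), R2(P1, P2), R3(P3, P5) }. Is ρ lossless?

Chase test. Columns are P1, P2, P3, P4, P5; row i has aⱼ where attribute j ∈ Ri, else bᵢⱼ.
Initial tableau (one row per fragment):
  row 1: a1 b12 a3 a4 a5
  row 2: a1 a2 b23 b24 b25
  row 3: b31 b32 a3 b34 a5
Rows 1 and 2 agree on P1; apply P1→P4, P5 and equate their P4, P5 entries.
No row becomes fully distinguished — the join is lossy.

No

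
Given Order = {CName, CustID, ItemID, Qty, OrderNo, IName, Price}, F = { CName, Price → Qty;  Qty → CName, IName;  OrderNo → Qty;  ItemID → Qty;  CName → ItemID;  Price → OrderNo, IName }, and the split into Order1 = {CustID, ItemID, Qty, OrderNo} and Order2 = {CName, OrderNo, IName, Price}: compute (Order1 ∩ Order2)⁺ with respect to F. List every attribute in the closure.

Order1 ∩ Order2 = {OrderNo}.
OrderNo → Qty applies, adding Qty
Qty → CName, IName applies, adding CName, IName
CName → ItemID applies, adding ItemID
Closure: {CName, ItemID, Qty, OrderNo, IName}.

CName, ItemID, Qty, OrderNo, IName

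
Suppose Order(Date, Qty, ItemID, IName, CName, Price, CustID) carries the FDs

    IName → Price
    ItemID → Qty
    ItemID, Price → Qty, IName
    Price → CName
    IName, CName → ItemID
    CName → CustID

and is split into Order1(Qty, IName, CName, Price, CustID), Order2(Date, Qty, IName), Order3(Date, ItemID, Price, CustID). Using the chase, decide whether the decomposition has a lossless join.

No

Chase test. Columns are Date, Qty, ItemID, IName, CName, Price, CustID; row i has aⱼ where attribute j ∈ Orderi, else bᵢⱼ.
Initial tableau (one row per fragment):
  row 1: b11 a2 b13 a4 a5 a6 a7
  row 2: a1 a2 b23 a4 b25 b26 b27
  row 3: a1 b32 a3 b34 b35 a6 a7
Rows 1 and 2 agree on IName; apply IName→Price and equate their Price entries.
Rows 1 and 2 agree on Price; apply Price→CName and equate their CName entries.
Rows 1 and 3 agree on Price; apply Price→CName and equate their CName entries.
Rows 1 and 2 agree on IName, CName; apply IName, CName→ItemID and equate their ItemID entries.
Rows 1 and 2 agree on CName; apply CName→CustID and equate their CustID entries.
No row becomes fully distinguished — the join is lossy.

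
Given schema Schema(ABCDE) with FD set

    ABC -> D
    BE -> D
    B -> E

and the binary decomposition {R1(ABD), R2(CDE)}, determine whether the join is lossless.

No

Common attributes: R1 ∩ R2 = {D}.
No dependency enlarges {D}, so (D)⁺ = {D}.
The closure contains neither all of R1 = {ABD} nor all of R2 = {CDE}, so the common attributes are not a superkey of either fragment. The join is lossy.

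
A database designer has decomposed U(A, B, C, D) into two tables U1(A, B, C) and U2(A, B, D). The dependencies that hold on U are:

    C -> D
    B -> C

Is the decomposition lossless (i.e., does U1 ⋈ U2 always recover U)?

Yes

Common attributes: U1 ∩ U2 = {A, B}.
Closure of {A, B}: B → C applies, adding C; C → D applies, adding D. So (A, B)⁺ = {A, B, C, D}.
This closure contains every attribute of U1, so U1 ∩ U2 → U1. The join is lossless.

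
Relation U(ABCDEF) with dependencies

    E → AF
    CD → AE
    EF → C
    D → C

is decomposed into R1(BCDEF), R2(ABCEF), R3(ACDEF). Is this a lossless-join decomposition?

Yes

Chase test. Columns are ABCDEF; row i has aⱼ where attribute j ∈ Ri, else bᵢⱼ.
Initial tableau (one row per fragment):
  row 1: b11 a2 a3 a4 a5 a6
  row 2: a1 a2 a3 b24 a5 a6
  row 3: a1 b32 a3 a4 a5 a6
Rows 1 and 2 agree on E; apply E→AF and equate their AF entries.
Row 1 is now all distinguished symbols — the join is lossless.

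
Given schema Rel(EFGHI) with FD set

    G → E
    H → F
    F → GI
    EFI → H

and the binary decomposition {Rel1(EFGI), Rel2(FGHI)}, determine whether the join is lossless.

Common attributes: Rel1 ∩ Rel2 = {FGI}.
Closure of {FGI}: G → E applies, adding E; EFI → H applies, adding H. So (FGI)⁺ = {EFGHI}.
This closure contains every attribute of Rel1, so Rel1 ∩ Rel2 → Rel1. The join is lossless.

Yes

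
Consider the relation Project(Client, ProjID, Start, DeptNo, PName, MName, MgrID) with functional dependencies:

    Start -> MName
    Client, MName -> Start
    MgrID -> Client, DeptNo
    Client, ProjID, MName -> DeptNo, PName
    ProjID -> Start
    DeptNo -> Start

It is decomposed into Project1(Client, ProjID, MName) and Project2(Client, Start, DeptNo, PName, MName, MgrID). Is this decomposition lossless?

Common attributes: Project1 ∩ Project2 = {Client, MName}.
Closure of {Client, MName}: Client, MName → Start applies, adding Start. So (Client, MName)⁺ = {Client, Start, MName}.
The closure contains neither all of Project1 = {Client, ProjID, MName} nor all of Project2 = {Client, Start, DeptNo, PName, MName, MgrID}, so the common attributes are not a superkey of either fragment. The join is lossy.

No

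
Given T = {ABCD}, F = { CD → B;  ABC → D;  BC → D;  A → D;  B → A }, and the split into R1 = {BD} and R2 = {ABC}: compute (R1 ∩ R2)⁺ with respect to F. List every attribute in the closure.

ABD

R1 ∩ R2 = {B}.
B → A applies, adding A
A → D applies, adding D
Closure: {ABD}.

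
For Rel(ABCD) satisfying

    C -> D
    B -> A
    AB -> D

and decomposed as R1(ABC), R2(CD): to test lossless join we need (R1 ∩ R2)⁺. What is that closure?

CD

R1 ∩ R2 = {C}.
C → D applies, adding D
Closure: {CD}.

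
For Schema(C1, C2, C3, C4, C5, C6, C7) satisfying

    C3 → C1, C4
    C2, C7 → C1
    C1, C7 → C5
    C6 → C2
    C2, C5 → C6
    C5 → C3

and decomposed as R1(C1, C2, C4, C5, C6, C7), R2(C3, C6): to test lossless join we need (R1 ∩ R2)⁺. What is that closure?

C2, C6

R1 ∩ R2 = {C6}.
C6 → C2 applies, adding C2
Closure: {C2, C6}.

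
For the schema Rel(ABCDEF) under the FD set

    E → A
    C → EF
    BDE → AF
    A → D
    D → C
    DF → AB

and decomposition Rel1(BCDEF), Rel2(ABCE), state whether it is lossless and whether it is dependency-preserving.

lossless and dependency-preserving

Lossless test: (BCE)⁺ = {ABCDEF}, which contains all of one fragment — lossless.
Dependency preservation: BDE → AF; A → D; DF → AB are not contained in any single fragment, but the restricted closure of each left-hand side across the fragments still reaches the right-hand side; the remaining FDs each lie inside some fragment. All dependencies are preserved.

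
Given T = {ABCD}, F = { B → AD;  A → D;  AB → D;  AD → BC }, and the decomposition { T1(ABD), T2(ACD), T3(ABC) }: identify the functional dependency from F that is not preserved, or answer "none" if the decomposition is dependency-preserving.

B → AD lies within T1.
A → D lies within T1.
AB → D lies within T1.
AD → BC: restricted closure across fragments reaches BC.
Every dependency is enforceable on the fragments, so the decomposition is dependency-preserving.

none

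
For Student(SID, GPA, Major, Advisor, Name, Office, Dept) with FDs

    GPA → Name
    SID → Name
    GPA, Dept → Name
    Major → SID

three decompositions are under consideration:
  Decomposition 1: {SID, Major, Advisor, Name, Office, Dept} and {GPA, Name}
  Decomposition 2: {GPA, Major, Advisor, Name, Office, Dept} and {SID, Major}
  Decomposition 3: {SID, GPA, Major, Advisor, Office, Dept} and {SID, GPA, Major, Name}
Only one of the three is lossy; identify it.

Decomposition 1

Decomposition 1: common = {Name}, closure = {Name} → lossy.
Decomposition 2: common = {Major}, closure = {SID, Major, Name} → lossless.
Decomposition 3: common = {SID, GPA, Major}, closure = {SID, GPA, Major, Name} → lossless.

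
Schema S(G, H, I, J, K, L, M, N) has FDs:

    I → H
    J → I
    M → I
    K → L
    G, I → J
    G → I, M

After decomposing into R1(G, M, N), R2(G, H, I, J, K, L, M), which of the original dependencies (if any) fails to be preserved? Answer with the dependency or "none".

none

I → H lies within R2.
J → I lies within R2.
M → I lies within R2.
K → L lies within R2.
G, I → J lies within R2.
G → I, M lies within R2.
Every dependency is enforceable on the fragments, so the decomposition is dependency-preserving.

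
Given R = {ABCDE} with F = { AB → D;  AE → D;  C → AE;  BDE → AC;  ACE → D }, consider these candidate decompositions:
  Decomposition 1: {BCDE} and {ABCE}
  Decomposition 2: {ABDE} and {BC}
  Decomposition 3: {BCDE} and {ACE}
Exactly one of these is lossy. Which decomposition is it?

Decomposition 2

Decomposition 1: common = {BCE}, closure = {ABCDE} → lossless.
Decomposition 2: common = {B}, closure = {B} → lossy.
Decomposition 3: common = {CE}, closure = {ACDE} → lossless.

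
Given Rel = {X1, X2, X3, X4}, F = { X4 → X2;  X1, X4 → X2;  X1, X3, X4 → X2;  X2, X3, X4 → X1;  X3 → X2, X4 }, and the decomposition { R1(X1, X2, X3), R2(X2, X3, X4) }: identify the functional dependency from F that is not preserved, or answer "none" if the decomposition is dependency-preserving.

X4 → X2 lies within R2.
X1, X4 → X2: restricted closure across fragments reaches X2.
X1, X3, X4 → X2: restricted closure across fragments reaches X2.
X2, X3, X4 → X1: restricted closure across fragments reaches X1.
X3 → X2, X4 lies within R2.
Every dependency is enforceable on the fragments, so the decomposition is dependency-preserving.

none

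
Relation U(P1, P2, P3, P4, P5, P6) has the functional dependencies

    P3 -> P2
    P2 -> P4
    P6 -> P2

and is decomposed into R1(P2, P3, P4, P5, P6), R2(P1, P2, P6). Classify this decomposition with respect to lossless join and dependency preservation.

lossy but dependency-preserving

Lossless test: (P2, P6)⁺ = {P2, P4, P6}, which is a superkey of neither fragment — lossy.
Dependency preservation: every FD's attributes lie within a single fragment, so each can be enforced locally — preserved.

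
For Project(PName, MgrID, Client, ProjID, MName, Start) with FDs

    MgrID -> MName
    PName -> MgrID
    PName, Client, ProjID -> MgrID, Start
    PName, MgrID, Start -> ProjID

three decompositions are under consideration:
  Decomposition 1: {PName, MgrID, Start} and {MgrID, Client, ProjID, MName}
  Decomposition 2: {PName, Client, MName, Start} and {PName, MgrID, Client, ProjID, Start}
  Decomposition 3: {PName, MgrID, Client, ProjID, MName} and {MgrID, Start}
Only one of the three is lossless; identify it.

Decomposition 2

Decomposition 1: common = {MgrID}, closure = {MgrID, MName} → lossy.
Decomposition 2: common = {PName, Client, Start}, closure = {PName, MgrID, Client, ProjID, MName, Start} → lossless.
Decomposition 3: common = {MgrID}, closure = {MgrID, MName} → lossy.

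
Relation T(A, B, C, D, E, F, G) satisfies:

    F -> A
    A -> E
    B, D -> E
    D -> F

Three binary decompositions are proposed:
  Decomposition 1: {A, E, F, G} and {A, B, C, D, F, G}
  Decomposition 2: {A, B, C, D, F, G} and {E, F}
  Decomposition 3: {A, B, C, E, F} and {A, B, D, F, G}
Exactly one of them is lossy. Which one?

Decomposition 1: common = {A, F, G}, closure = {A, E, F, G} → lossless.
Decomposition 2: common = {F}, closure = {A, E, F} → lossless.
Decomposition 3: common = {A, B, F}, closure = {A, B, E, F} → lossy.

Decomposition 3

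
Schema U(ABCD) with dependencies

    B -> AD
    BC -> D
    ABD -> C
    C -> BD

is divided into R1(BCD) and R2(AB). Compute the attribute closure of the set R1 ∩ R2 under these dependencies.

R1 ∩ R2 = {B}.
B → AD applies, adding AD
ABD → C applies, adding C
Closure: {ABCD}.

ABCD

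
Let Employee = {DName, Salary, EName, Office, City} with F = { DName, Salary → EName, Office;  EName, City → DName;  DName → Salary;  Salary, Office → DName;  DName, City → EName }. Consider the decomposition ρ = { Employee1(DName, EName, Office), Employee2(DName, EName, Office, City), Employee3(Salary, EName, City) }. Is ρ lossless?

Chase test. Columns are DName, Salary, EName, Office, City; row i has aⱼ where attribute j ∈ Employeei, else bᵢⱼ.
Initial tableau (one row per fragment):
  row 1: a1 b12 a3 a4 b15
  row 2: a1 b22 a3 a4 a5
  row 3: b31 a2 a3 b34 a5
Rows 2 and 3 agree on EName, City; apply EName, City→DName and equate their DName entries.
Rows 1 and 2 agree on DName; apply DName→Salary and equate their Salary entries.
Rows 1 and 3 agree on DName; apply DName→Salary and equate their Salary entries.
Rows 1 and 3 agree on DName, Salary; apply DName, Salary→EName, Office and equate their EName, Office entries.
Row 2 is now all distinguished symbols — the join is lossless.

Yes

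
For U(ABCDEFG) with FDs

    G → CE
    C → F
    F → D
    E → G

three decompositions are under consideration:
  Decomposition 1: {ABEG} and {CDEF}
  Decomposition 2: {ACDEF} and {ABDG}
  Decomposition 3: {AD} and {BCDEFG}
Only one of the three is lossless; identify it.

Decomposition 1: common = {E}, closure = {CDEFG} → lossless.
Decomposition 2: common = {AD}, closure = {AD} → lossy.
Decomposition 3: common = {D}, closure = {D} → lossy.

Decomposition 1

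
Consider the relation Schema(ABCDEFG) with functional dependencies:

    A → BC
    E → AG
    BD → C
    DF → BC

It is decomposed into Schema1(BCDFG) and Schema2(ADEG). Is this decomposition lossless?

No

Common attributes: Schema1 ∩ Schema2 = {DG}.
No dependency enlarges {DG}, so (DG)⁺ = {DG}.
The closure contains neither all of Schema1 = {BCDFG} nor all of Schema2 = {ADEG}, so the common attributes are not a superkey of either fragment. The join is lossy.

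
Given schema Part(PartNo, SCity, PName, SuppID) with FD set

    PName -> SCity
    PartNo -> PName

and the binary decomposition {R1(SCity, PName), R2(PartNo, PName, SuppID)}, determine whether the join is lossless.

Yes

Common attributes: R1 ∩ R2 = {PName}.
Closure of {PName}: PName → SCity applies, adding SCity. So (PName)⁺ = {SCity, PName}.
This closure contains every attribute of R1, so R1 ∩ R2 → R1. The join is lossless.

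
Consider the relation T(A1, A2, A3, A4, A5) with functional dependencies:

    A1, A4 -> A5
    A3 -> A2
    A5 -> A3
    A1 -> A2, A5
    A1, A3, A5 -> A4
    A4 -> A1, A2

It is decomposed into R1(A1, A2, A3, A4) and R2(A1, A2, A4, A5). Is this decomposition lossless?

Common attributes: R1 ∩ R2 = {A1, A2, A4}.
Closure of {A1, A2, A4}: A1, A4 → A5 applies, adding A5; A5 → A3 applies, adding A3. So (A1, A2, A4)⁺ = {A1, A2, A3, A4, A5}.
This closure contains every attribute of R1, so R1 ∩ R2 → R1. The join is lossless.

Yes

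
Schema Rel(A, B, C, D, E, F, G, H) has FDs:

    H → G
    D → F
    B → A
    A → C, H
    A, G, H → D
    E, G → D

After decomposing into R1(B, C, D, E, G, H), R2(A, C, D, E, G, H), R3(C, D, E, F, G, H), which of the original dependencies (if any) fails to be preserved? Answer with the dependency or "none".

B → A

Check B → A: no single fragment contains all of {A, B}, and the restricted closure of {B} across the fragments never reaches {A}.
H → G is preserved.
D → F is preserved.
A → C, H is preserved.
A, G, H → D is preserved.
E, G → D is preserved.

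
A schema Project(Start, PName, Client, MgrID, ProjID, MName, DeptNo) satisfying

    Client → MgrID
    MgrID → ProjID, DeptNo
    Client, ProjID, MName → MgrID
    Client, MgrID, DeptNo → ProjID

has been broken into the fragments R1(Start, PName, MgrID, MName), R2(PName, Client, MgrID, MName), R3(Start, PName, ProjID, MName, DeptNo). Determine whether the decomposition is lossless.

Chase test. Columns are Start, PName, Client, MgrID, ProjID, MName, DeptNo; row i has aⱼ where attribute j ∈ Ri, else bᵢⱼ.
Initial tableau (one row per fragment):
  row 1: a1 a2 b13 a4 b15 a6 b17
  row 2: b21 a2 a3 a4 b25 a6 b27
  row 3: a1 a2 b33 b34 a5 a6 a7
Rows 1 and 2 agree on MgrID; apply MgrID→ProjID, DeptNo and equate their ProjID, DeptNo entries.
No row becomes fully distinguished — the join is lossy.

No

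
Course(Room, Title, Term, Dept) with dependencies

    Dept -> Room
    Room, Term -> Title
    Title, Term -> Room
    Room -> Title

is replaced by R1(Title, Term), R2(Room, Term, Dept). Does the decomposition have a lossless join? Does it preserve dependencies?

Lossless test: (Term)⁺ = {Term}, which is a superkey of neither fragment — lossy.
Dependency preservation: the restricted closure of {Room, Term} across the fragments never reaches {Title}, so Room, Term → Title cannot be enforced without a join — not preserved.

lossy and not dependency-preserving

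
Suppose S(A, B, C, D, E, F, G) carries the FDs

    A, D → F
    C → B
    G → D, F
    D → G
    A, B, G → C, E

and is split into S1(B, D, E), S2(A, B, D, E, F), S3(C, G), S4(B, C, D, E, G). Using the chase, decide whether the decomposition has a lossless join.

No

Chase test. Columns are A, B, C, D, E, F, G; row i has aⱼ where attribute j ∈ Si, else bᵢⱼ.
Initial tableau (one row per fragment):
  row 1: b11 a2 b13 a4 a5 b16 b17
  row 2: a1 a2 b23 a4 a5 a6 b27
  row 3: b31 b32 a3 b34 b35 b36 a7
  row 4: b41 a2 a3 a4 a5 b46 a7
Rows 3 and 4 agree on C; apply C→B and equate their B entries.
Rows 3 and 4 agree on G; apply G→D, F and equate their D, F entries.
Rows 1 and 2 agree on D; apply D→G and equate their G entries.
Rows 1 and 3 agree on D; apply D→G and equate their G entries.
Rows 1 and 2 agree on G; apply G→D, F and equate their D, F entries.
Rows 1 and 3 agree on G; apply G→D, F and equate their D, F entries.
No row becomes fully distinguished — the join is lossy.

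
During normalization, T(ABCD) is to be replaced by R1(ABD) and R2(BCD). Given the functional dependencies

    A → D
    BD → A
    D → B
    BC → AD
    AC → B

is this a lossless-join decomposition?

Yes

Common attributes: R1 ∩ R2 = {BD}.
Closure of {BD}: BD → A applies, adding A. So (BD)⁺ = {ABD}.
This closure contains every attribute of R1, so R1 ∩ R2 → R1. The join is lossless.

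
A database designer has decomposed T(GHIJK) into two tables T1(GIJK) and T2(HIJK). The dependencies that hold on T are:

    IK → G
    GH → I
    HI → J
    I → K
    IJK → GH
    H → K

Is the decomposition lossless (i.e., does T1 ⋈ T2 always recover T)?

Common attributes: T1 ∩ T2 = {IJK}.
Closure of {IJK}: IK → G applies, adding G; IJK → GH applies, adding H. So (IJK)⁺ = {GHIJK}.
This closure contains every attribute of T1, so T1 ∩ T2 → T1. The join is lossless.

Yes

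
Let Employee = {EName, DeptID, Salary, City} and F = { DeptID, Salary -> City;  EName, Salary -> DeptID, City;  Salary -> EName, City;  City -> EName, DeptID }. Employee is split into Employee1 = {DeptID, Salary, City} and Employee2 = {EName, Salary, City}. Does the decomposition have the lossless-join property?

Yes

Common attributes: Employee1 ∩ Employee2 = {Salary, City}.
Closure of {Salary, City}: Salary → EName, City applies, adding EName; City → EName, DeptID applies, adding DeptID. So (Salary, City)⁺ = {EName, DeptID, Salary, City}.
This closure contains every attribute of Employee1, so Employee1 ∩ Employee2 → Employee1. The join is lossless.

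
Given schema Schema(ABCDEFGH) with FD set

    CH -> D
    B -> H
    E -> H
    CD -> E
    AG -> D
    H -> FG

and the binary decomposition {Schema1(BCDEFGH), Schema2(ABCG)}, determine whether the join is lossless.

Common attributes: Schema1 ∩ Schema2 = {BCG}.
Closure of {BCG}: B → H applies, adding H; H → FG applies, adding F; CH → D applies, adding D; CD → E applies, adding E. So (BCG)⁺ = {BCDEFGH}.
This closure contains every attribute of Schema1, so Schema1 ∩ Schema2 → Schema1. The join is lossless.

Yes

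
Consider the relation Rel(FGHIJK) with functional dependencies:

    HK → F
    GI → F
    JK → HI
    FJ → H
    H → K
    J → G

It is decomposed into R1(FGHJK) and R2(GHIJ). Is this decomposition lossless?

Common attributes: R1 ∩ R2 = {GHJ}.
Closure of {GHJ}: H → K applies, adding K; HK → F applies, adding F; JK → HI applies, adding I. So (GHJ)⁺ = {FGHIJK}.
This closure contains every attribute of R1, so R1 ∩ R2 → R1. The join is lossless.

Yes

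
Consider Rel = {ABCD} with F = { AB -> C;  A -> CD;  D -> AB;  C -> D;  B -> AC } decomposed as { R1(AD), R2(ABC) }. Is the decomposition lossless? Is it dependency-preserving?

Lossless test: (A)⁺ = {ABCD}, which contains all of one fragment — lossless.
Dependency preservation: A → CD; D → AB; C → D are not contained in any single fragment, but the restricted closure of each left-hand side across the fragments still reaches the right-hand side; the remaining FDs each lie inside some fragment. All dependencies are preserved.

lossless and dependency-preserving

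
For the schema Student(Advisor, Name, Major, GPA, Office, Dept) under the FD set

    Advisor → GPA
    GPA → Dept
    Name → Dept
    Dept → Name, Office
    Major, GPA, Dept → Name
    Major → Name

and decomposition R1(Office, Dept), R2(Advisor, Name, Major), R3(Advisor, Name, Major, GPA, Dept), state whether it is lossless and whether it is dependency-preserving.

Lossless test (chase): Rows 2 and 3 agree on Advisor; apply Advisor→GPA and equate their GPA entries. Rows 2 and 3 agree on GPA; apply GPA→Dept and equate their Dept entries. Rows 1 and 2 agree on Dept; apply Dept→Name, Office and equate their Name, Office entries. Rows 1 and 3 agree on Dept; apply Dept→Name, Office and equate their Name, Office entries. Row 2 is now all distinguished symbols — the join is lossless.
Dependency preservation: Dept → Name, Office is not contained in any single fragment, but the restricted closure of its left-hand side across the fragments still reaches the right-hand side; the remaining FDs each lie inside some fragment. All dependencies are preserved.

lossless and dependency-preserving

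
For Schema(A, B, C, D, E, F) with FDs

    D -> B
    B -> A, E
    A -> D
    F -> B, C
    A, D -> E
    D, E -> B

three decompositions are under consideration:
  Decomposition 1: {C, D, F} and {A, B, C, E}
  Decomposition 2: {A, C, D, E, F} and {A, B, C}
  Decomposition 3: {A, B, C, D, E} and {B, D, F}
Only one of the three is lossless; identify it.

Decomposition 1: common = {C}, closure = {C} → lossy.
Decomposition 2: common = {A, C}, closure = {A, B, C, D, E} → lossless.
Decomposition 3: common = {B, D}, closure = {A, B, D, E} → lossy.

Decomposition 2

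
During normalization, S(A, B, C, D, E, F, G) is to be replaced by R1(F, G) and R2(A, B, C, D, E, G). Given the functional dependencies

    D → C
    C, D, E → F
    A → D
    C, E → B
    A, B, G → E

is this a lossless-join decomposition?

No

Common attributes: R1 ∩ R2 = {G}.
No dependency enlarges {G}, so (G)⁺ = {G}.
The closure contains neither all of R1 = {F, G} nor all of R2 = {A, B, C, D, E, G}, so the common attributes are not a superkey of either fragment. The join is lossy.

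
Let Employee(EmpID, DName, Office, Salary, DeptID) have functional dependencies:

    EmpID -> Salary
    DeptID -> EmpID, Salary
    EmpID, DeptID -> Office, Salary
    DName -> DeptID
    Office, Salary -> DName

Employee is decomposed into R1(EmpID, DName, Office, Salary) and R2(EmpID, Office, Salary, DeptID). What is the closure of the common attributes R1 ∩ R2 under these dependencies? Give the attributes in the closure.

R1 ∩ R2 = {EmpID, Office, Salary}.
Office, Salary → DName applies, adding DName
DName → DeptID applies, adding DeptID
Closure: {EmpID, DName, Office, Salary, DeptID}.

EmpID, DName, Office, Salary, DeptID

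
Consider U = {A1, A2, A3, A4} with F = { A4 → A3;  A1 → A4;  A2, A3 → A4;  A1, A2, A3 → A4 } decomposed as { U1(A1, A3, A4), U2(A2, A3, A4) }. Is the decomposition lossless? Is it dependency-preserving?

lossy but dependency-preserving

Lossless test: (A3, A4)⁺ = {A3, A4}, which is a superkey of neither fragment — lossy.
Dependency preservation: A1, A2, A3 → A4 is not contained in any single fragment, but the restricted closure of its left-hand side across the fragments still reaches the right-hand side; the remaining FDs each lie inside some fragment. All dependencies are preserved.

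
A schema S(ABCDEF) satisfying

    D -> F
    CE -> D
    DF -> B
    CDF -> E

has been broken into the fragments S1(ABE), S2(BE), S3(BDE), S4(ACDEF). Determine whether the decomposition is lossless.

Chase test. Columns are ABCDEF; row i has aⱼ where attribute j ∈ Si, else bᵢⱼ.
Initial tableau (one row per fragment):
  row 1: a1 a2 b13 b14 a5 b16
  row 2: b21 a2 b23 b24 a5 b26
  row 3: b31 a2 b33 a4 a5 b36
  row 4: a1 b42 a3 a4 a5 a6
Rows 3 and 4 agree on D; apply D→F and equate their F entries.
Rows 3 and 4 agree on DF; apply DF→B and equate their B entries.
Row 4 is now all distinguished symbols — the join is lossless.

Yes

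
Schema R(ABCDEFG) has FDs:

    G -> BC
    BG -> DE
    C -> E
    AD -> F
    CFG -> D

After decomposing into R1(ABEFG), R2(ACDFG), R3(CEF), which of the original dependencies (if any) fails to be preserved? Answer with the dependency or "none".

none

G → BC: restricted closure across fragments reaches BC.
BG → DE: restricted closure across fragments reaches DE.
C → E lies within R3.
AD → F lies within R2.
CFG → D lies within R2.
Every dependency is enforceable on the fragments, so the decomposition is dependency-preserving.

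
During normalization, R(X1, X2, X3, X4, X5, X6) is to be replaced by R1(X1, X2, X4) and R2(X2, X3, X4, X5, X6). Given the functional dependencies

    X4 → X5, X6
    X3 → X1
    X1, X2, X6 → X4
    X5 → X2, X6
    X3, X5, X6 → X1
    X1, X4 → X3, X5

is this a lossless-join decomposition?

No

Common attributes: R1 ∩ R2 = {X2, X4}.
Closure of {X2, X4}: X4 → X5, X6 applies, adding X5, X6. So (X2, X4)⁺ = {X2, X4, X5, X6}.
The closure contains neither all of R1 = {X1, X2, X4} nor all of R2 = {X2, X3, X4, X5, X6}, so the common attributes are not a superkey of either fragment. The join is lossy.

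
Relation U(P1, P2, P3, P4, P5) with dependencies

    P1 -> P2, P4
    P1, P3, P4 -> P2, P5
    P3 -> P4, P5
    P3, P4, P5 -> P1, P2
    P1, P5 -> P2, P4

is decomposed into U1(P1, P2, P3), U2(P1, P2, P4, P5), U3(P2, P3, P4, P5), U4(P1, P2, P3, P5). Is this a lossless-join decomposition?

Yes

Chase test. Columns are P1, P2, P3, P4, P5; row i has aⱼ where attribute j ∈ Ui, else bᵢⱼ.
Initial tableau (one row per fragment):
  row 1: a1 a2 a3 b14 b15
  row 2: a1 a2 b23 a4 a5
  row 3: b31 a2 a3 a4 a5
  row 4: a1 a2 a3 b44 a5
Rows 1 and 2 agree on P1; apply P1→P2, P4 and equate their P2, P4 entries.
Rows 1 and 4 agree on P1; apply P1→P2, P4 and equate their P2, P4 entries.
Rows 1 and 4 agree on P1, P3, P4; apply P1, P3, P4→P2, P5 and equate their P2, P5 entries.
Rows 1 and 3 agree on P3, P4, P5; apply P3, P4, P5→P1, P2 and equate their P1, P2 entries.
Row 1 is now all distinguished symbols — the join is lossless.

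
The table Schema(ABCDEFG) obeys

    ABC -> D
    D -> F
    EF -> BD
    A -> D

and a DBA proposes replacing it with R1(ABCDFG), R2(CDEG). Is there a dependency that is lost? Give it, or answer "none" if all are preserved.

EF -> BD

Check EF → BD: no single fragment contains all of {BDEF}, and the restricted closure of {EF} across the fragments never reaches {BD}.
ABC → D is preserved.
D → F is preserved.
A → D is preserved.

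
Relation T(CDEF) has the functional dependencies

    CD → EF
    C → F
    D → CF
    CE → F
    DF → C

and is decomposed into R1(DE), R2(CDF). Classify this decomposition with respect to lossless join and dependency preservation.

Lossless test: (D)⁺ = {CDEF}, which contains all of one fragment — lossless.
Dependency preservation: CD → EF; CE → F are not contained in any single fragment, but the restricted closure of each left-hand side across the fragments still reaches the right-hand side; the remaining FDs each lie inside some fragment. All dependencies are preserved.

lossless and dependency-preserving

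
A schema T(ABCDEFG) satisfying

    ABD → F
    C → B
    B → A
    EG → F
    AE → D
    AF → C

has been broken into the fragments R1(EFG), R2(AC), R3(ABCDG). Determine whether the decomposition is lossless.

No

Chase test. Columns are ABCDEFG; row i has aⱼ where attribute j ∈ Ri, else bᵢⱼ.
Initial tableau (one row per fragment):
  row 1: b11 b12 b13 b14 a5 a6 a7
  row 2: a1 b22 a3 b24 b25 b26 b27
  row 3: a1 a2 a3 a4 b35 b36 a7
Rows 2 and 3 agree on C; apply C→B and equate their B entries.
No row becomes fully distinguished — the join is lossy.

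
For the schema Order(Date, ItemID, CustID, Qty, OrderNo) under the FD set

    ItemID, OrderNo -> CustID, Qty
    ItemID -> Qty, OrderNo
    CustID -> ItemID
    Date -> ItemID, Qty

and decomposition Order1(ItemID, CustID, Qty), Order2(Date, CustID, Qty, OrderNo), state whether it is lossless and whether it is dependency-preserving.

lossless and dependency-preserving

Lossless test: (CustID, Qty)⁺ = {ItemID, CustID, Qty, OrderNo}, which contains all of one fragment — lossless.
Dependency preservation: ItemID, OrderNo → CustID, Qty; ItemID → Qty, OrderNo; Date → ItemID, Qty are not contained in any single fragment, but the restricted closure of each left-hand side across the fragments still reaches the right-hand side; the remaining FDs each lie inside some fragment. All dependencies are preserved.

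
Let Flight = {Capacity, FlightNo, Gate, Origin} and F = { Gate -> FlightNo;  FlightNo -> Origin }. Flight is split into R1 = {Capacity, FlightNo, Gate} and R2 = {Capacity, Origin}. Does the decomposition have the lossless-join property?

No

Common attributes: R1 ∩ R2 = {Capacity}.
No dependency enlarges {Capacity}, so (Capacity)⁺ = {Capacity}.
The closure contains neither all of R1 = {Capacity, FlightNo, Gate} nor all of R2 = {Capacity, Origin}, so the common attributes are not a superkey of either fragment. The join is lossy.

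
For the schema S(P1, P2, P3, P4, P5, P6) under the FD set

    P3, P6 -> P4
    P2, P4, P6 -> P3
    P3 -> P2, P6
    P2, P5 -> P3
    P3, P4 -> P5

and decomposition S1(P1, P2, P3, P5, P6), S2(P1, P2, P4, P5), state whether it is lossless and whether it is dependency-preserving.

Lossless test: (P1, P2, P5)⁺ = {P1, P2, P3, P4, P5, P6}, which contains all of one fragment — lossless.
Dependency preservation: the restricted closure of {P2, P4, P6} across the fragments never reaches {P3}, so P2, P4, P6 → P3 cannot be enforced without a join — not preserved.

lossless but not dependency-preserving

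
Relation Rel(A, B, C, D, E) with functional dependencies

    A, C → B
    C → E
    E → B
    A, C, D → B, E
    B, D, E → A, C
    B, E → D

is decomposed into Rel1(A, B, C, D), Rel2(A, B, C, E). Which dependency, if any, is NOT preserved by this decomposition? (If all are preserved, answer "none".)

none

A, C → B lies within Rel1.
C → E lies within Rel2.
E → B lies within Rel2.
A, C, D → B, E: restricted closure across fragments reaches B, E.
B, D, E → A, C: restricted closure across fragments reaches A, C.
B, E → D: restricted closure across fragments reaches D.
Every dependency is enforceable on the fragments, so the decomposition is dependency-preserving.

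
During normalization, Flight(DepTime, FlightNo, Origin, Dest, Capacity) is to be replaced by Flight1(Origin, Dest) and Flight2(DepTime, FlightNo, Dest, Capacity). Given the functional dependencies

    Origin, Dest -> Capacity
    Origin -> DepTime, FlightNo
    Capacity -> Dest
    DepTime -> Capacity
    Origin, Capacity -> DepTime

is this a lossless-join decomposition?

Common attributes: Flight1 ∩ Flight2 = {Dest}.
No dependency enlarges {Dest}, so (Dest)⁺ = {Dest}.
The closure contains neither all of Flight1 = {Origin, Dest} nor all of Flight2 = {DepTime, FlightNo, Dest, Capacity}, so the common attributes are not a superkey of either fragment. The join is lossy.

No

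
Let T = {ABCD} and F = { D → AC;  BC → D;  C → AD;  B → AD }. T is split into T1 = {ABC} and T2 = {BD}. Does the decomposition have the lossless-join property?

Common attributes: T1 ∩ T2 = {B}.
Closure of {B}: B → AD applies, adding AD; D → AC applies, adding C. So (B)⁺ = {ABCD}.
This closure contains every attribute of T1, so T1 ∩ T2 → T1. The join is lossless.

Yes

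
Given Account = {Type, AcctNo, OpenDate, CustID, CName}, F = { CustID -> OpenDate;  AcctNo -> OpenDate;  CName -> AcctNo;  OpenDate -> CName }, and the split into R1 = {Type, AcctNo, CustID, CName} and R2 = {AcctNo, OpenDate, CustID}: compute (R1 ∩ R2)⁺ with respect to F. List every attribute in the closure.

AcctNo, OpenDate, CustID, CName

R1 ∩ R2 = {AcctNo, CustID}.
CustID → OpenDate applies, adding OpenDate
OpenDate → CName applies, adding CName
Closure: {AcctNo, OpenDate, CustID, CName}.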